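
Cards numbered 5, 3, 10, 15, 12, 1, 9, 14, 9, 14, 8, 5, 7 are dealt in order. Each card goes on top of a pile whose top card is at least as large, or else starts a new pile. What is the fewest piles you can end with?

Place each on the leftmost legal pile:
5 → new pile 1 (tops now [5])
3 → pile 1 (tops now [3])
10 → new pile 2 (tops now [3, 10])
15 → new pile 3 (tops now [3, 10, 15])
12 → pile 3 (tops now [3, 10, 12])
1 → pile 1 (tops now [1, 10, 12])
9 → pile 2 (tops now [1, 9, 12])
14 → new pile 4 (tops now [1, 9, 12, 14])
9 → pile 2 (tops now [1, 9, 12, 14])
14 → pile 4 (tops now [1, 9, 12, 14])
8 → pile 2 (tops now [1, 8, 12, 14])
5 → pile 2 (tops now [1, 5, 12, 14])
7 → pile 3 (tops now [1, 5, 7, 14])
Four piles.

4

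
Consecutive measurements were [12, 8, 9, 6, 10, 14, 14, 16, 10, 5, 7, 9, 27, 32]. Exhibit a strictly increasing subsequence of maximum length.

8, 9, 10, 14, 16, 27, 32

Patience tails give the LIS length; then backtrack through the dp parents:
12 → extends → [12]
8 → replaces 12 → [8]
9 → extends → [8, 9]
6 → replaces 8 → [6, 9]
10 → extends → [6, 9, 10]
14 → extends → [6, 9, 10, 14]
14 → already a tail → [6, 9, 10, 14]
16 → extends → [6, 9, 10, 14, 16]
10 → already a tail → [6, 9, 10, 14, 16]
5 → replaces 6 → [5, 9, 10, 14, 16]
7 → replaces 9 → [5, 7, 10, 14, 16]
9 → replaces 10 → [5, 7, 9, 14, 16]
27 → extends → [5, 7, 9, 14, 16, 27]
32 → extends → [5, 7, 9, 14, 16, 27, 32]
Length 7; one witness is 8, 9, 10, 14, 16, 27, 32.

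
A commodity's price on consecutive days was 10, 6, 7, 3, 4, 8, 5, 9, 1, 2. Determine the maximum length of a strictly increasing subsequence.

4

Let dp[i] be the length of the longest such subsequence ending at index i:
i:      1  2  3  4  5  6  7  8  9 10
a[i]:  10  6  7  3  4  8  5  9  1  2
dp:     1  1  2  1  2  3  3  4  1  2
Maximum dp value is 4.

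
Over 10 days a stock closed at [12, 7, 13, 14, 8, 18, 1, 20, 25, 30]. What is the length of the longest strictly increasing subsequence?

7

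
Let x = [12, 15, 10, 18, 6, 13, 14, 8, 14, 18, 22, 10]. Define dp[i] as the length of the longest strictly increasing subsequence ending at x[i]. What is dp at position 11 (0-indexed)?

3

dp[i] = 1 + max{dp[j] : j<i, x[j]<x[i]} (or 1 if no such j):
i:      0  1  2  3  4  5  6  7  8  9 10 11
x[i]:  12 15 10 18  6 13 14  8 14 18 22 10
dp:     1  2  1  3  1  2  3  2  3  4  5  3
At index 11 the value is 3.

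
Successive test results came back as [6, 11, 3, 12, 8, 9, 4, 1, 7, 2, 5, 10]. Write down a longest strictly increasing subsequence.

6, 8, 9, 10

Patience tails give the LIS length; then backtrack through the dp parents:
6 → extends → [6]
11 → extends → [6, 11]
3 → replaces 6 → [3, 11]
12 → extends → [3, 11, 12]
8 → replaces 11 → [3, 8, 12]
9 → replaces 12 → [3, 8, 9]
4 → replaces 8 → [3, 4, 9]
1 → replaces 3 → [1, 4, 9]
7 → replaces 9 → [1, 4, 7]
2 → replaces 4 → [1, 2, 7]
5 → replaces 7 → [1, 2, 5]
10 → extends → [1, 2, 5, 10]
Length 4; one witness is 6, 8, 9, 10.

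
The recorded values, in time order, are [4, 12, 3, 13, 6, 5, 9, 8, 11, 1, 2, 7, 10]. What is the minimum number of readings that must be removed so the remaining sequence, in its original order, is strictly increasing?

9

Fewest deletions = n − (longest strictly increasing subsequence).
i:      1  2  3  4  5  6  7  8  9 10 11 12 13
a[i]:   4 12  3 13  6  5  9  8 11  1  2  7 10
dp:     1  2  1  3  2  2  3  3  4  1  2  3  4
max dp = 4, so deletions = 13 − 4 = 9.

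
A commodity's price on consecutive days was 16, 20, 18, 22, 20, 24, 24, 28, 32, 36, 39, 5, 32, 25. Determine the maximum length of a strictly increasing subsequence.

Track the smallest tail for each achievable length (strict):
16 → extends → [16]
20 → extends → [16, 20]
18 → replaces 20 → [16, 18]
22 → extends → [16, 18, 22]
20 → replaces 22 → [16, 18, 20]
24 → extends → [16, 18, 20, 24]
24 → already a tail → [16, 18, 20, 24]
28 → extends → [16, 18, 20, 24, 28]
32 → extends → [16, 18, 20, 24, 28, 32]
36 → extends → [16, 18, 20, 24, 28, 32, 36]
39 → extends → [16, 18, 20, 24, 28, 32, 36, 39]
5 → replaces 16 → [5, 18, 20, 24, 28, 32, 36, 39]
32 → already a tail → [5, 18, 20, 24, 28, 32, 36, 39]
25 → replaces 28 → [5, 18, 20, 24, 25, 32, 36, 39]
Eight tails, so the longest strictly increasing subsequence has length 8 (e.g. 16, 20, 22, 24, 28, 32, 36, 39).

8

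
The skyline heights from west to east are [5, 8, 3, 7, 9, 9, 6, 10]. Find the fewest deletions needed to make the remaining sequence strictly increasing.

Fewest deletions = n − (longest strictly increasing subsequence).
Patience tails:
5 → extends → [5]
8 → extends → [5, 8]
3 → replaces 5 → [3, 8]
7 → replaces 8 → [3, 7]
9 → extends → [3, 7, 9]
9 → already a tail → [3, 7, 9]
6 → replaces 7 → [3, 6, 9]
10 → extends → [3, 6, 9, 10]
Longest strictly increasing subsequence has length 4, so deletions = 8 − 4 = 4.

4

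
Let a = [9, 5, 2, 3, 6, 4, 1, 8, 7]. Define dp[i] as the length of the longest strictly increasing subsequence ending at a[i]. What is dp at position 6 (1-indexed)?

dp[i] = 1 + max{dp[j] : j<i, a[j]<a[i]} (or 1 if no such j):
i:     1 2 3 4 5 6 7 8 9
a[i]:  9 5 2 3 6 4 1 8 7
dp:    1 1 1 2 3 3 1 4 4
At index 6 the value is 3.

3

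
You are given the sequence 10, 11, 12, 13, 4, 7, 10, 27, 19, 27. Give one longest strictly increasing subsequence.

10, 11, 12, 13, 19, 27

Patience tails give the LIS length; then backtrack through the dp parents:
10 → extends → [10]
11 → extends → [10, 11]
12 → extends → [10, 11, 12]
13 → extends → [10, 11, 12, 13]
4 → replaces 10 → [4, 11, 12, 13]
7 → replaces 11 → [4, 7, 12, 13]
10 → replaces 12 → [4, 7, 10, 13]
27 → extends → [4, 7, 10, 13, 27]
19 → replaces 27 → [4, 7, 10, 13, 19]
27 → extends → [4, 7, 10, 13, 19, 27]
Length 6; one witness is 10, 11, 12, 13, 19, 27.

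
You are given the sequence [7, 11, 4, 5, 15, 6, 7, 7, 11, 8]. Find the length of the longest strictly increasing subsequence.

Let dp[i] be the length of the longest such subsequence ending at index i:
i:      1  2  3  4  5  6  7  8  9 10
a[i]:   7 11  4  5 15  6  7  7 11  8
dp:     1  2  1  2  3  3  4  4  5  5
Maximum dp value is 5.

5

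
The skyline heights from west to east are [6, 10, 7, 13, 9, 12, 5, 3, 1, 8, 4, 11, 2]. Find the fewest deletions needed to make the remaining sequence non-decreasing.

9

Fewest deletions = n − (longest non-decreasing subsequence).
i:      1  2  3  4  5  6  7  8  9 10 11 12 13
a[i]:   6 10  7 13  9 12  5  3  1  8  4 11  2
dp:     1  2  2  3  3  4  1  1  1  3  2  4  2
max dp = 4, so deletions = 13 − 4 = 9.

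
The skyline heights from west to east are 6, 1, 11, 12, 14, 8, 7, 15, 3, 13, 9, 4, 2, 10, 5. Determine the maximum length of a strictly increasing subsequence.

5

Let dp[i] be the length of the longest such subsequence ending at index i:
i:      1  2  3  4  5  6  7  8  9 10 11 12 13 14 15
a[i]:   6  1 11 12 14  8  7 15  3 13  9  4  2 10  5
dp:     1  1  2  3  4  2  2  5  2  4  3  3  2  4  4
Maximum dp value is 5.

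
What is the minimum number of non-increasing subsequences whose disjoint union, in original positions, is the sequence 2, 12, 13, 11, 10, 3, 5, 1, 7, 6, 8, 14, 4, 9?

6

Place each on the leftmost legal pile:
2 → new pile 1 (tops now [2])
12 → new pile 2 (tops now [2, 12])
13 → new pile 3 (tops now [2, 12, 13])
11 → pile 2 (tops now [2, 11, 13])
10 → pile 2 (tops now [2, 10, 13])
3 → pile 2 (tops now [2, 3, 13])
5 → pile 3 (tops now [2, 3, 5])
1 → pile 1 (tops now [1, 3, 5])
7 → new pile 4 (tops now [1, 3, 5, 7])
6 → pile 4 (tops now [1, 3, 5, 6])
8 → new pile 5 (tops now [1, 3, 5, 6, 8])
14 → new pile 6 (tops now [1, 3, 5, 6, 8, 14])
4 → pile 3 (tops now [1, 3, 4, 6, 8, 14])
9 → pile 6 (tops now [1, 3, 4, 6, 8, 9])
Six piles.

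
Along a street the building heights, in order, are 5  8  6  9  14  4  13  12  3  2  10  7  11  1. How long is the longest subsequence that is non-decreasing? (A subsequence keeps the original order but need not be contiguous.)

5

Let dp[i] be the length of the longest such subsequence ending at index i:
i:      1  2  3  4  5  6  7  8  9 10 11 12 13 14
a[i]:   5  8  6  9 14  4 13 12  3  2 10  7 11  1
dp:     1  2  2  3  4  1  4  4  1  1  4  3  5  1
Maximum dp value is 5.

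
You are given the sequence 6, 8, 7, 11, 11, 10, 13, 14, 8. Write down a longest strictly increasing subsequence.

6, 8, 11, 13, 14

Patience tails give the LIS length; then backtrack through the dp parents:
6 → extends → [6]
8 → extends → [6, 8]
7 → replaces 8 → [6, 7]
11 → extends → [6, 7, 11]
11 → already a tail → [6, 7, 11]
10 → replaces 11 → [6, 7, 10]
13 → extends → [6, 7, 10, 13]
14 → extends → [6, 7, 10, 13, 14]
8 → replaces 10 → [6, 7, 8, 13, 14]
Length 5; one witness is 6, 8, 11, 13, 14.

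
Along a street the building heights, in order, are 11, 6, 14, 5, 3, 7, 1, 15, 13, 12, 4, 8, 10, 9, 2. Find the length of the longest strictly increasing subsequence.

4

Let dp[i] be the length of the longest such subsequence ending at index i:
i:      1  2  3  4  5  6  7  8  9 10 11 12 13 14 15
a[i]:  11  6 14  5  3  7  1 15 13 12  4  8 10  9  2
dp:     1  1  2  1  1  2  1  3  3  3  2  3  4  4  2
Maximum dp value is 4.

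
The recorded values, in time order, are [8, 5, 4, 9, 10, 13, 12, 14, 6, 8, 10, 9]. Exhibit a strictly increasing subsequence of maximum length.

Patience tails give the LIS length; then backtrack through the dp parents:
8 → extends → [8]
5 → replaces 8 → [5]
4 → replaces 5 → [4]
9 → extends → [4, 9]
10 → extends → [4, 9, 10]
13 → extends → [4, 9, 10, 13]
12 → replaces 13 → [4, 9, 10, 12]
14 → extends → [4, 9, 10, 12, 14]
6 → replaces 9 → [4, 6, 10, 12, 14]
8 → replaces 10 → [4, 6, 8, 12, 14]
10 → replaces 12 → [4, 6, 8, 10, 14]
9 → replaces 10 → [4, 6, 8, 9, 14]
Length 5; one witness is 8, 9, 10, 13, 14.

8, 9, 10, 13, 14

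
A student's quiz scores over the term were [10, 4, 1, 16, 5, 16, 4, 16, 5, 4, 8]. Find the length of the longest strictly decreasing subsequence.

3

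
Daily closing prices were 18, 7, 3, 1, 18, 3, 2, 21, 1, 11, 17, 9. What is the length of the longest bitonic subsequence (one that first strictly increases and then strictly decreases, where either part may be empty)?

inc[i] = longest strictly increasing subsequence ending at i; dec[i] = longest strictly decreasing subsequence starting at i:
i:      1  2  3  4  5  6  7  8  9 10 11 12
a[i]:  18  7  3  1 18  3  2 21  1 11 17  9
inc:    1  1  1  1  2  2  2  3  1  3  4  3
dec:    5  4  3  1  4  3  2  3  1  2  2  1
Best peak at i=1 (value 18): inc=1, dec=5, length 1+5−1 = 5.

5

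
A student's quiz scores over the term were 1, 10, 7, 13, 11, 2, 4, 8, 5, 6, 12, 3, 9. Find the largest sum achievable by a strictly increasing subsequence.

Let S[i] be the best sum of a strictly increasing subsequence ending at i:
i:      1  2  3  4  5  6  7  8  9 10 11 12 13
a[i]:   1 10  7 13 11  2  4  8  5  6 12  3  9
S:      1 11  8 24 22  3  7 16 12 18 34  6 27
Maximum is 34 (e.g. 1 + 10 + 11 + 12).

34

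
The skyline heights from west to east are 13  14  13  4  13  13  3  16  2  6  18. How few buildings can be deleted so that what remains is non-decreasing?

Fewest deletions = n − (longest non-decreasing subsequence).
i:      1  2  3  4  5  6  7  8  9 10 11
a[i]:  13 14 13  4 13 13  3 16  2  6 18
dp:     1  2  2  1  3  4  1  5  1  2  6
max dp = 6, so deletions = 11 − 6 = 5.

5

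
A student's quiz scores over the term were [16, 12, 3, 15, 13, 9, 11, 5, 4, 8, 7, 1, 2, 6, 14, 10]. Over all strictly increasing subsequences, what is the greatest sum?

39

Let S[i] be the best sum of a strictly increasing subsequence ending at i:
i:      1  2  3  4  5  6  7  8  9 10 11 12 13 14 15 16
a[i]:  16 12  3 15 13  9 11  5  4  8  7  1  2  6 14 10
S:     16 12  3 27 25 12 23  8  7 16 15  1  3 14 39 26
Maximum is 39 (e.g. 12 + 13 + 14).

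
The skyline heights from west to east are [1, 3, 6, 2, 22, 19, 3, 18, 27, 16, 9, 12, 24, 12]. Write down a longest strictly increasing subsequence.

Patience tails give the LIS length; then backtrack through the dp parents:
1 → extends → [1]
3 → extends → [1, 3]
6 → extends → [1, 3, 6]
2 → replaces 3 → [1, 2, 6]
22 → extends → [1, 2, 6, 22]
19 → replaces 22 → [1, 2, 6, 19]
3 → replaces 6 → [1, 2, 3, 19]
18 → replaces 19 → [1, 2, 3, 18]
27 → extends → [1, 2, 3, 18, 27]
16 → replaces 18 → [1, 2, 3, 16, 27]
9 → replaces 16 → [1, 2, 3, 9, 27]
12 → replaces 27 → [1, 2, 3, 9, 12]
24 → extends → [1, 2, 3, 9, 12, 24]
12 → already a tail → [1, 2, 3, 9, 12, 24]
Length 6; one witness is 1, 3, 6, 9, 12, 24.

1, 3, 6, 9, 12, 24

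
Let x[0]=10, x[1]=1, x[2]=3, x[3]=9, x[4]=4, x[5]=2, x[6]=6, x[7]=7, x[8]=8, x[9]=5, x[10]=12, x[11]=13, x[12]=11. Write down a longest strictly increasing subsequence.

1, 3, 4, 6, 7, 8, 12, 13

Patience tails give the LIS length; then backtrack through the dp parents:
10 → extends → [10]
1 → replaces 10 → [1]
3 → extends → [1, 3]
9 → extends → [1, 3, 9]
4 → replaces 9 → [1, 3, 4]
2 → replaces 3 → [1, 2, 4]
6 → extends → [1, 2, 4, 6]
7 → extends → [1, 2, 4, 6, 7]
8 → extends → [1, 2, 4, 6, 7, 8]
5 → replaces 6 → [1, 2, 4, 5, 7, 8]
12 → extends → [1, 2, 4, 5, 7, 8, 12]
13 → extends → [1, 2, 4, 5, 7, 8, 12, 13]
11 → replaces 12 → [1, 2, 4, 5, 7, 8, 11, 13]
Length 8; one witness is 1, 3, 4, 6, 7, 8, 12, 13.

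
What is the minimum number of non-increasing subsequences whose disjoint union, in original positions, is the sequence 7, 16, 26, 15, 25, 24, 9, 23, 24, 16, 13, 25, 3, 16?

5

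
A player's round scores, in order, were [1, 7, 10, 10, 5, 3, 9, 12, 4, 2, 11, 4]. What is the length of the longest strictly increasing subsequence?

4

Track the smallest tail for each achievable length (strict):
1 → extends → [1]
7 → extends → [1, 7]
10 → extends → [1, 7, 10]
10 → already a tail → [1, 7, 10]
5 → replaces 7 → [1, 5, 10]
3 → replaces 5 → [1, 3, 10]
9 → replaces 10 → [1, 3, 9]
12 → extends → [1, 3, 9, 12]
4 → replaces 9 → [1, 3, 4, 12]
2 → replaces 3 → [1, 2, 4, 12]
11 → replaces 12 → [1, 2, 4, 11]
4 → already a tail → [1, 2, 4, 11]
Four tails, so the longest strictly increasing subsequence has length 4 (e.g. 1, 7, 10, 12).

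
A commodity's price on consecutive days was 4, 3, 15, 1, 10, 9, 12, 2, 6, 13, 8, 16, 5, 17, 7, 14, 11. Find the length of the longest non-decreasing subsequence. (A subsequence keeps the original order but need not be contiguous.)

Track the smallest tail for each achievable length (allowing ties):
4 → extends → [4]
3 → replaces 4 → [3]
15 → extends → [3, 15]
1 → replaces 3 → [1, 15]
10 → replaces 15 → [1, 10]
9 → replaces 10 → [1, 9]
12 → extends → [1, 9, 12]
2 → replaces 9 → [1, 2, 12]
6 → replaces 12 → [1, 2, 6]
13 → extends → [1, 2, 6, 13]
8 → replaces 13 → [1, 2, 6, 8]
16 → extends → [1, 2, 6, 8, 16]
5 → replaces 6 → [1, 2, 5, 8, 16]
17 → extends → [1, 2, 5, 8, 16, 17]
7 → replaces 8 → [1, 2, 5, 7, 16, 17]
14 → replaces 16 → [1, 2, 5, 7, 14, 17]
11 → replaces 14 → [1, 2, 5, 7, 11, 17]
Six tails, so the longest non-decreasing subsequence has length 6 (e.g. 4, 10, 12, 13, 16, 17).

6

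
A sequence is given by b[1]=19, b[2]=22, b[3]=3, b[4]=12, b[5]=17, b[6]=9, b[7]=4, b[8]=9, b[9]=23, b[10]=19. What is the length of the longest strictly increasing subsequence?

Let dp[i] be the length of the longest such subsequence ending at index i:
i:      1  2  3  4  5  6  7  8  9 10
b[i]:  19 22  3 12 17  9  4  9 23 19
dp:     1  2  1  2  3  2  2  3  4  4
Maximum dp value is 4.

4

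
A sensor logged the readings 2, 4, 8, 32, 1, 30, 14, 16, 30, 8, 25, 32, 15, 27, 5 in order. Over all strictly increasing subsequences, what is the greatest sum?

Let S[i] be the best sum of a strictly increasing subsequence ending at i:
i:       1   2   3   4   5   6   7   8   9  10  11  12  13  14  15
a[i]:    2   4   8  32   1  30  14  16  30   8  25  32  15  27   5
S:       2   6  14  46   1  44  28  44  74  14  69 106  43  96  11
Maximum is 106 (e.g. 2 + 4 + 8 + 14 + 16 + 30 + 32).

106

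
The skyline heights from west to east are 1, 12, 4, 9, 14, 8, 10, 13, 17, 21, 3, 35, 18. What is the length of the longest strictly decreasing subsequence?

4

Negate each value so 'decreasing' becomes 'increasing', then run patience tails on the negated sequence:
-1 → extends → [-1]
-12 → replaces -1 → [-12]
-4 → extends → [-12, -4]
-9 → replaces -4 → [-12, -9]
-14 → replaces -12 → [-14, -9]
-8 → extends → [-14, -9, -8]
-10 → replaces -9 → [-14, -10, -8]
-13 → replaces -10 → [-14, -13, -8]
-17 → replaces -14 → [-17, -13, -8]
-21 → replaces -17 → [-21, -13, -8]
-3 → extends → [-21, -13, -8, -3]
-35 → replaces -21 → [-35, -13, -8, -3]
-18 → replaces -13 → [-35, -18, -8, -3]
Four tails, so the longest strictly decreasing subsequence of the original has length 4.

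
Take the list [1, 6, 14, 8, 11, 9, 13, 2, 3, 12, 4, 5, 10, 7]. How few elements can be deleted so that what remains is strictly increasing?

Fewest deletions = n − (longest strictly increasing subsequence).
Patience tails:
1 → extends → [1]
6 → extends → [1, 6]
14 → extends → [1, 6, 14]
8 → replaces 14 → [1, 6, 8]
11 → extends → [1, 6, 8, 11]
9 → replaces 11 → [1, 6, 8, 9]
13 → extends → [1, 6, 8, 9, 13]
2 → replaces 6 → [1, 2, 8, 9, 13]
3 → replaces 8 → [1, 2, 3, 9, 13]
12 → replaces 13 → [1, 2, 3, 9, 12]
4 → replaces 9 → [1, 2, 3, 4, 12]
5 → replaces 12 → [1, 2, 3, 4, 5]
10 → extends → [1, 2, 3, 4, 5, 10]
7 → replaces 10 → [1, 2, 3, 4, 5, 7]
Longest strictly increasing subsequence has length 6, so deletions = 14 − 6 = 8.

8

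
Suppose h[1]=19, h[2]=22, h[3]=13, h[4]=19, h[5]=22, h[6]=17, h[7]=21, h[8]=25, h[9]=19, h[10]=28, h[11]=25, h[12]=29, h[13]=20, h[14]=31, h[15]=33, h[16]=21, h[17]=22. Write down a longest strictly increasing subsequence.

Patience tails give the LIS length; then backtrack through the dp parents:
19 → extends → [19]
22 → extends → [19, 22]
13 → replaces 19 → [13, 22]
19 → replaces 22 → [13, 19]
22 → extends → [13, 19, 22]
17 → replaces 19 → [13, 17, 22]
21 → replaces 22 → [13, 17, 21]
25 → extends → [13, 17, 21, 25]
19 → replaces 21 → [13, 17, 19, 25]
28 → extends → [13, 17, 19, 25, 28]
25 → already a tail → [13, 17, 19, 25, 28]
29 → extends → [13, 17, 19, 25, 28, 29]
20 → replaces 25 → [13, 17, 19, 20, 28, 29]
31 → extends → [13, 17, 19, 20, 28, 29, 31]
33 → extends → [13, 17, 19, 20, 28, 29, 31, 33]
21 → replaces 28 → [13, 17, 19, 20, 21, 29, 31, 33]
22 → replaces 29 → [13, 17, 19, 20, 21, 22, 31, 33]
Length 8; one witness is 13, 19, 22, 25, 28, 29, 31, 33.

13, 19, 22, 25, 28, 29, 31, 33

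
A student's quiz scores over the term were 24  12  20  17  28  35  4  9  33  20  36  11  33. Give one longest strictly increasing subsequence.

12, 20, 28, 35, 36

Patience tails give the LIS length; then backtrack through the dp parents:
24 → extends → [24]
12 → replaces 24 → [12]
20 → extends → [12, 20]
17 → replaces 20 → [12, 17]
28 → extends → [12, 17, 28]
35 → extends → [12, 17, 28, 35]
4 → replaces 12 → [4, 17, 28, 35]
9 → replaces 17 → [4, 9, 28, 35]
33 → replaces 35 → [4, 9, 28, 33]
20 → replaces 28 → [4, 9, 20, 33]
36 → extends → [4, 9, 20, 33, 36]
11 → replaces 20 → [4, 9, 11, 33, 36]
33 → already a tail → [4, 9, 11, 33, 36]
Length 5; one witness is 12, 20, 28, 35, 36.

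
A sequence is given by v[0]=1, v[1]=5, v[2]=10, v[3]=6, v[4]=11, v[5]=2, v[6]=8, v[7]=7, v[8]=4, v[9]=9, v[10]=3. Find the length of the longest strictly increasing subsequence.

Let dp[i] be the length of the longest such subsequence ending at index i:
i:      0  1  2  3  4  5  6  7  8  9 10
v[i]:   1  5 10  6 11  2  8  7  4  9  3
dp:     1  2  3  3  4  2  4  4  3  5  3
Maximum dp value is 5.

5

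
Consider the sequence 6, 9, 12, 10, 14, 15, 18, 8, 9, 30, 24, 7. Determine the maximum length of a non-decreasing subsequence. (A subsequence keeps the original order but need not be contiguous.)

7

Let dp[i] be the length of the longest such subsequence ending at index i:
i:      1  2  3  4  5  6  7  8  9 10 11 12
a[i]:   6  9 12 10 14 15 18  8  9 30 24  7
dp:     1  2  3  3  4  5  6  2  3  7  7  2
Maximum dp value is 7.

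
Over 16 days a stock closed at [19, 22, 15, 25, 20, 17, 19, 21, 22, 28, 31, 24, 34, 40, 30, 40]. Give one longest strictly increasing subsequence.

15, 17, 19, 21, 22, 28, 31, 34, 40

Patience tails give the LIS length; then backtrack through the dp parents:
19 → extends → [19]
22 → extends → [19, 22]
15 → replaces 19 → [15, 22]
25 → extends → [15, 22, 25]
20 → replaces 22 → [15, 20, 25]
17 → replaces 20 → [15, 17, 25]
19 → replaces 25 → [15, 17, 19]
21 → extends → [15, 17, 19, 21]
22 → extends → [15, 17, 19, 21, 22]
28 → extends → [15, 17, 19, 21, 22, 28]
31 → extends → [15, 17, 19, 21, 22, 28, 31]
24 → replaces 28 → [15, 17, 19, 21, 22, 24, 31]
34 → extends → [15, 17, 19, 21, 22, 24, 31, 34]
40 → extends → [15, 17, 19, 21, 22, 24, 31, 34, 40]
30 → replaces 31 → [15, 17, 19, 21, 22, 24, 30, 34, 40]
40 → already a tail → [15, 17, 19, 21, 22, 24, 30, 34, 40]
Length 9; one witness is 15, 17, 19, 21, 22, 28, 31, 34, 40.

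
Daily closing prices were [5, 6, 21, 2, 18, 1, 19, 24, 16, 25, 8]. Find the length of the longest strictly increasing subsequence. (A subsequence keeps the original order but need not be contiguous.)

6

Track the smallest tail for each achievable length (strict):
5 → extends → [5]
6 → extends → [5, 6]
21 → extends → [5, 6, 21]
2 → replaces 5 → [2, 6, 21]
18 → replaces 21 → [2, 6, 18]
1 → replaces 2 → [1, 6, 18]
19 → extends → [1, 6, 18, 19]
24 → extends → [1, 6, 18, 19, 24]
16 → replaces 18 → [1, 6, 16, 19, 24]
25 → extends → [1, 6, 16, 19, 24, 25]
8 → replaces 16 → [1, 6, 8, 19, 24, 25]
Six tails, so the longest strictly increasing subsequence has length 6 (e.g. 5, 6, 18, 19, 24, 25).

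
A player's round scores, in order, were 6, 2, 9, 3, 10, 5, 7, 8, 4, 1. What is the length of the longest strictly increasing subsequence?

5

Track the smallest tail for each achievable length (strict):
6 → extends → [6]
2 → replaces 6 → [2]
9 → extends → [2, 9]
3 → replaces 9 → [2, 3]
10 → extends → [2, 3, 10]
5 → replaces 10 → [2, 3, 5]
7 → extends → [2, 3, 5, 7]
8 → extends → [2, 3, 5, 7, 8]
4 → replaces 5 → [2, 3, 4, 7, 8]
1 → replaces 2 → [1, 3, 4, 7, 8]
Five tails, so the longest strictly increasing subsequence has length 5 (e.g. 2, 3, 5, 7, 8).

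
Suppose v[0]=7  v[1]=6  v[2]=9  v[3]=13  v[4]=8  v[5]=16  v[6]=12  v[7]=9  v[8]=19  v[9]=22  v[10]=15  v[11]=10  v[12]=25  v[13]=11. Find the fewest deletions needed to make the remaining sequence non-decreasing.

Fewest deletions = n − (longest non-decreasing subsequence).
Patience tails:
7 → extends → [7]
6 → replaces 7 → [6]
9 → extends → [6, 9]
13 → extends → [6, 9, 13]
8 → replaces 9 → [6, 8, 13]
16 → extends → [6, 8, 13, 16]
12 → replaces 13 → [6, 8, 12, 16]
9 → replaces 12 → [6, 8, 9, 16]
19 → extends → [6, 8, 9, 16, 19]
22 → extends → [6, 8, 9, 16, 19, 22]
15 → replaces 16 → [6, 8, 9, 15, 19, 22]
10 → replaces 15 → [6, 8, 9, 10, 19, 22]
25 → extends → [6, 8, 9, 10, 19, 22, 25]
11 → replaces 19 → [6, 8, 9, 10, 11, 22, 25]
Longest non-decreasing subsequence has length 7, so deletions = 14 − 7 = 7.

7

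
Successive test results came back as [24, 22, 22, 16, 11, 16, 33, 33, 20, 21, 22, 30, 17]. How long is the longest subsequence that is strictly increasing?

Track the smallest tail for each achievable length (strict):
24 → extends → [24]
22 → replaces 24 → [22]
22 → already a tail → [22]
16 → replaces 22 → [16]
11 → replaces 16 → [11]
16 → extends → [11, 16]
33 → extends → [11, 16, 33]
33 → already a tail → [11, 16, 33]
20 → replaces 33 → [11, 16, 20]
21 → extends → [11, 16, 20, 21]
22 → extends → [11, 16, 20, 21, 22]
30 → extends → [11, 16, 20, 21, 22, 30]
17 → replaces 20 → [11, 16, 17, 21, 22, 30]
Six tails, so the longest strictly increasing subsequence has length 6 (e.g. 11, 16, 20, 21, 22, 30).

6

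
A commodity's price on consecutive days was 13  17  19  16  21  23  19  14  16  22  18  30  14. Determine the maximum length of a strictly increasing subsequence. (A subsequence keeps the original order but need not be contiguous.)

Let dp[i] be the length of the longest such subsequence ending at index i:
i:      1  2  3  4  5  6  7  8  9 10 11 12 13
a[i]:  13 17 19 16 21 23 19 14 16 22 18 30 14
dp:     1  2  3  2  4  5  3  2  3  5  4  6  2
Maximum dp value is 6.

6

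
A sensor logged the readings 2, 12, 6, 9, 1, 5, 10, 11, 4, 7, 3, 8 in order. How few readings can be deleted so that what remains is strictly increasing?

Fewest deletions = n − (longest strictly increasing subsequence).
Patience tails:
2 → extends → [2]
12 → extends → [2, 12]
6 → replaces 12 → [2, 6]
9 → extends → [2, 6, 9]
1 → replaces 2 → [1, 6, 9]
5 → replaces 6 → [1, 5, 9]
10 → extends → [1, 5, 9, 10]
11 → extends → [1, 5, 9, 10, 11]
4 → replaces 5 → [1, 4, 9, 10, 11]
7 → replaces 9 → [1, 4, 7, 10, 11]
3 → replaces 4 → [1, 3, 7, 10, 11]
8 → replaces 10 → [1, 3, 7, 8, 11]
Longest strictly increasing subsequence has length 5, so deletions = 12 − 5 = 7.

7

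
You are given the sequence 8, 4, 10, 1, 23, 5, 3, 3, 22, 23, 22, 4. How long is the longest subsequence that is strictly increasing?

4

Track the smallest tail for each achievable length (strict):
8 → extends → [8]
4 → replaces 8 → [4]
10 → extends → [4, 10]
1 → replaces 4 → [1, 10]
23 → extends → [1, 10, 23]
5 → replaces 10 → [1, 5, 23]
3 → replaces 5 → [1, 3, 23]
3 → already a tail → [1, 3, 23]
22 → replaces 23 → [1, 3, 22]
23 → extends → [1, 3, 22, 23]
22 → already a tail → [1, 3, 22, 23]
4 → replaces 22 → [1, 3, 4, 23]
Four tails, so the longest strictly increasing subsequence has length 4 (e.g. 8, 10, 22, 23).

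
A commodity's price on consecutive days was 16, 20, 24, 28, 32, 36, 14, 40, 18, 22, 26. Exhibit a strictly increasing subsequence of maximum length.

Patience tails give the LIS length; then backtrack through the dp parents:
16 → extends → [16]
20 → extends → [16, 20]
24 → extends → [16, 20, 24]
28 → extends → [16, 20, 24, 28]
32 → extends → [16, 20, 24, 28, 32]
36 → extends → [16, 20, 24, 28, 32, 36]
14 → replaces 16 → [14, 20, 24, 28, 32, 36]
40 → extends → [14, 20, 24, 28, 32, 36, 40]
18 → replaces 20 → [14, 18, 24, 28, 32, 36, 40]
22 → replaces 24 → [14, 18, 22, 28, 32, 36, 40]
26 → replaces 28 → [14, 18, 22, 26, 32, 36, 40]
Length 7; one witness is 16, 20, 24, 28, 32, 36, 40.

16, 20, 24, 28, 32, 36, 40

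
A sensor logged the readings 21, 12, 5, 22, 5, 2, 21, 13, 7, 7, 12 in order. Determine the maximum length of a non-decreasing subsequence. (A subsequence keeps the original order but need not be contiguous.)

5

Track the smallest tail for each achievable length (allowing ties):
21 → extends → [21]
12 → replaces 21 → [12]
5 → replaces 12 → [5]
22 → extends → [5, 22]
5 → replaces 22 → [5, 5]
2 → replaces 5 → [2, 5]
21 → extends → [2, 5, 21]
13 → replaces 21 → [2, 5, 13]
7 → replaces 13 → [2, 5, 7]
7 → extends → [2, 5, 7, 7]
12 → extends → [2, 5, 7, 7, 12]
Five tails, so the longest non-decreasing subsequence has length 5 (e.g. 5, 5, 7, 7, 12).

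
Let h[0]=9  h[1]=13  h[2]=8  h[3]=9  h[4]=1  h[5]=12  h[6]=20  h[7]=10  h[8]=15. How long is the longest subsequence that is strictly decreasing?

3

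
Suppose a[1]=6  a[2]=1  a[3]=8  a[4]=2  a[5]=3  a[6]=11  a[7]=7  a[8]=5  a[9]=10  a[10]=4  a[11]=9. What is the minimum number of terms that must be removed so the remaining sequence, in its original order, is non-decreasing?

6

Fewest deletions = n − (longest non-decreasing subsequence).
i:      1  2  3  4  5  6  7  8  9 10 11
a[i]:   6  1  8  2  3 11  7  5 10  4  9
dp:     1  1  2  2  3  4  4  4  5  4  5
max dp = 5, so deletions = 11 − 5 = 6.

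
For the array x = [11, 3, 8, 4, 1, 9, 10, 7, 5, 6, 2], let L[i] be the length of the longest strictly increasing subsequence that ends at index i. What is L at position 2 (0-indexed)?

dp[i] = 1 + max{dp[j] : j<i, x[j]<x[i]} (or 1 if no such j):
i:      0  1  2  3  4  5  6  7  8  9 10
x[i]:  11  3  8  4  1  9 10  7  5  6  2
dp:     1  1  2  2  1  3  4  3  3  4  2
At index 2 the value is 2.

2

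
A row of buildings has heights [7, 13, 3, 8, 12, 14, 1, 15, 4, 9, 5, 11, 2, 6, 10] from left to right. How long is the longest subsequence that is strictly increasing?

Track the smallest tail for each achievable length (strict):
7 → extends → [7]
13 → extends → [7, 13]
3 → replaces 7 → [3, 13]
8 → replaces 13 → [3, 8]
12 → extends → [3, 8, 12]
14 → extends → [3, 8, 12, 14]
1 → replaces 3 → [1, 8, 12, 14]
15 → extends → [1, 8, 12, 14, 15]
4 → replaces 8 → [1, 4, 12, 14, 15]
9 → replaces 12 → [1, 4, 9, 14, 15]
5 → replaces 9 → [1, 4, 5, 14, 15]
11 → replaces 14 → [1, 4, 5, 11, 15]
2 → replaces 4 → [1, 2, 5, 11, 15]
6 → replaces 11 → [1, 2, 5, 6, 15]
10 → replaces 15 → [1, 2, 5, 6, 10]
Five tails, so the longest strictly increasing subsequence has length 5 (e.g. 7, 8, 12, 14, 15).

5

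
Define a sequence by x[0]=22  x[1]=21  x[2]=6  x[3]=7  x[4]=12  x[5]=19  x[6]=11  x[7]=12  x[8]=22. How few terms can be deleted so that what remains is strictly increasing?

Fewest deletions = n − (longest strictly increasing subsequence).
Patience tails:
22 → extends → [22]
21 → replaces 22 → [21]
6 → replaces 21 → [6]
7 → extends → [6, 7]
12 → extends → [6, 7, 12]
19 → extends → [6, 7, 12, 19]
11 → replaces 12 → [6, 7, 11, 19]
12 → replaces 19 → [6, 7, 11, 12]
22 → extends → [6, 7, 11, 12, 22]
Longest strictly increasing subsequence has length 5, so deletions = 9 − 5 = 4.

4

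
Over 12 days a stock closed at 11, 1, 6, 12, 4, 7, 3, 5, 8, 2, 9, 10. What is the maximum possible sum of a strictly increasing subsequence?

41

Let S[i] be the best sum of a strictly increasing subsequence ending at i:
i:      1  2  3  4  5  6  7  8  9 10 11 12
a[i]:  11  1  6 12  4  7  3  5  8  2  9 10
S:     11  1  7 23  5 14  4 10 22  3 31 41
Maximum is 41 (e.g. 1 + 6 + 7 + 8 + 9 + 10).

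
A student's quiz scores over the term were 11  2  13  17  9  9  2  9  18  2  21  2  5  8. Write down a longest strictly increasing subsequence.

Patience tails give the LIS length; then backtrack through the dp parents:
11 → extends → [11]
2 → replaces 11 → [2]
13 → extends → [2, 13]
17 → extends → [2, 13, 17]
9 → replaces 13 → [2, 9, 17]
9 → already a tail → [2, 9, 17]
2 → already a tail → [2, 9, 17]
9 → already a tail → [2, 9, 17]
18 → extends → [2, 9, 17, 18]
2 → already a tail → [2, 9, 17, 18]
21 → extends → [2, 9, 17, 18, 21]
2 → already a tail → [2, 9, 17, 18, 21]
5 → replaces 9 → [2, 5, 17, 18, 21]
8 → replaces 17 → [2, 5, 8, 18, 21]
Length 5; one witness is 11, 13, 17, 18, 21.

11, 13, 17, 18, 21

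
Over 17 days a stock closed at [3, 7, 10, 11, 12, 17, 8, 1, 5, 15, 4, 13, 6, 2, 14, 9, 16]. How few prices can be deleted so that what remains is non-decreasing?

9

Fewest deletions = n − (longest non-decreasing subsequence).
i:      1  2  3  4  5  6  7  8  9 10 11 12 13 14 15 16 17
a[i]:   3  7 10 11 12 17  8  1  5 15  4 13  6  2 14  9 16
dp:     1  2  3  4  5  6  3  1  2  6  2  6  3  2  7  4  8
max dp = 8, so deletions = 17 − 8 = 9.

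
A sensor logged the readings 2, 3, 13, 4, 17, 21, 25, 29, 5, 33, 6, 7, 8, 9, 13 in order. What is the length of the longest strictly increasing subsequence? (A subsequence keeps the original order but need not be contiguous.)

Let dp[i] be the length of the longest such subsequence ending at index i:
i:      1  2  3  4  5  6  7  8  9 10 11 12 13 14 15
a[i]:   2  3 13  4 17 21 25 29  5 33  6  7  8  9 13
dp:     1  2  3  3  4  5  6  7  4  8  5  6  7  8  9
Maximum dp value is 9.

9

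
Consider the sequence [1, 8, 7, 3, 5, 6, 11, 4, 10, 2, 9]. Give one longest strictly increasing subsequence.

Patience tails give the LIS length; then backtrack through the dp parents:
1 → extends → [1]
8 → extends → [1, 8]
7 → replaces 8 → [1, 7]
3 → replaces 7 → [1, 3]
5 → extends → [1, 3, 5]
6 → extends → [1, 3, 5, 6]
11 → extends → [1, 3, 5, 6, 11]
4 → replaces 5 → [1, 3, 4, 6, 11]
10 → replaces 11 → [1, 3, 4, 6, 10]
2 → replaces 3 → [1, 2, 4, 6, 10]
9 → replaces 10 → [1, 2, 4, 6, 9]
Length 5; one witness is 1, 3, 5, 6, 11.

1, 3, 5, 6, 11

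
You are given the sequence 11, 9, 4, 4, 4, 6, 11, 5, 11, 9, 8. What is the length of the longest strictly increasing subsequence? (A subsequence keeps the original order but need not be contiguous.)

Track the smallest tail for each achievable length (strict):
11 → extends → [11]
9 → replaces 11 → [9]
4 → replaces 9 → [4]
4 → already a tail → [4]
4 → already a tail → [4]
6 → extends → [4, 6]
11 → extends → [4, 6, 11]
5 → replaces 6 → [4, 5, 11]
11 → already a tail → [4, 5, 11]
9 → replaces 11 → [4, 5, 9]
8 → replaces 9 → [4, 5, 8]
Three tails, so the longest strictly increasing subsequence has length 3 (e.g. 4, 6, 11).

3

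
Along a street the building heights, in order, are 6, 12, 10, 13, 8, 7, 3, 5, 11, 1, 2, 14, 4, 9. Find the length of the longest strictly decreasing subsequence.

6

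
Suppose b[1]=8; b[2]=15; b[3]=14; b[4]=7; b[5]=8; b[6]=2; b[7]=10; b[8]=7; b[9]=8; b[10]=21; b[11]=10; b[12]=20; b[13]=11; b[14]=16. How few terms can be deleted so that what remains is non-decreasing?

8

Fewest deletions = n − (longest non-decreasing subsequence).
i:      1  2  3  4  5  6  7  8  9 10 11 12 13 14
b[i]:   8 15 14  7  8  2 10  7  8 21 10 20 11 16
dp:     1  2  2  1  2  1  3  2  3  4  4  5  5  6
max dp = 6, so deletions = 14 − 6 = 8.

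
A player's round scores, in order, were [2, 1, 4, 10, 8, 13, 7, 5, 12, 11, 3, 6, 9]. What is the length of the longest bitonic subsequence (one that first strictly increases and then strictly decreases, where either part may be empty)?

inc[i] = longest strictly increasing subsequence ending at i; dec[i] = longest strictly decreasing subsequence starting at i:
i:      1  2  3  4  5  6  7  8  9 10 11 12 13
a[i]:   2  1  4 10  8 13  7  5 12 11  3  6  9
inc:    1  1  2  3  3  4  3  3  4  4  2  4  5
dec:    2  1  2  5  4  4  3  2  3  2  1  1  1
Best peak at i=4 (value 10): inc=3, dec=5, length 3+5−1 = 7.

7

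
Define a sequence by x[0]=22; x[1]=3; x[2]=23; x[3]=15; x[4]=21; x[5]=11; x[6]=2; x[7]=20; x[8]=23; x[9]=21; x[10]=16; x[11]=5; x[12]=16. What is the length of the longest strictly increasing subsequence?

4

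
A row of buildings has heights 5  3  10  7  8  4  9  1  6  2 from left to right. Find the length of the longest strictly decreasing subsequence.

4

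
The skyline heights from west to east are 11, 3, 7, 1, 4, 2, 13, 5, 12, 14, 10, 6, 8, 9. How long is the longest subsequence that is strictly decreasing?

Let dp[i] be the longest strictly decreasing subsequence ending at i:
i:      1  2  3  4  5  6  7  8  9 10 11 12 13 14
a[i]:  11  3  7  1  4  2 13  5 12 14 10  6  8  9
dp:     1  2  2  3  3  4  1  3  2  1  3  4  4  4
Maximum is 4.

4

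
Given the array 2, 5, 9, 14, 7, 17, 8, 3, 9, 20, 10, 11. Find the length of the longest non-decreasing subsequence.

Let dp[i] be the length of the longest such subsequence ending at index i:
i:      1  2  3  4  5  6  7  8  9 10 11 12
a[i]:   2  5  9 14  7 17  8  3  9 20 10 11
dp:     1  2  3  4  3  5  4  2  5  6  6  7
Maximum dp value is 7.

7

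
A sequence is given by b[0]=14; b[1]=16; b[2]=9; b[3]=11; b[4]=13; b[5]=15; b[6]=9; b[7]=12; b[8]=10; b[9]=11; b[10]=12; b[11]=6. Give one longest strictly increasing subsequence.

Patience tails give the LIS length; then backtrack through the dp parents:
14 → extends → [14]
16 → extends → [14, 16]
9 → replaces 14 → [9, 16]
11 → replaces 16 → [9, 11]
13 → extends → [9, 11, 13]
15 → extends → [9, 11, 13, 15]
9 → already a tail → [9, 11, 13, 15]
12 → replaces 13 → [9, 11, 12, 15]
10 → replaces 11 → [9, 10, 12, 15]
11 → replaces 12 → [9, 10, 11, 15]
12 → replaces 15 → [9, 10, 11, 12]
6 → replaces 9 → [6, 10, 11, 12]
Length 4; one witness is 9, 11, 13, 15.

9, 11, 13, 15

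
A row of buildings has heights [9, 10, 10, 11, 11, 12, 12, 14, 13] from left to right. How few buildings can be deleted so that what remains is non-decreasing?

Fewest deletions = n − (longest non-decreasing subsequence).
Patience tails:
9 → extends → [9]
10 → extends → [9, 10]
10 → extends → [9, 10, 10]
11 → extends → [9, 10, 10, 11]
11 → extends → [9, 10, 10, 11, 11]
12 → extends → [9, 10, 10, 11, 11, 12]
12 → extends → [9, 10, 10, 11, 11, 12, 12]
14 → extends → [9, 10, 10, 11, 11, 12, 12, 14]
13 → replaces 14 → [9, 10, 10, 11, 11, 12, 12, 13]
Longest non-decreasing subsequence has length 8, so deletions = 9 − 8 = 1.

1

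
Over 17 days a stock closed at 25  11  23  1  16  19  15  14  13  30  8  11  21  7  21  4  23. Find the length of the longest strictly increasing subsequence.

5

Track the smallest tail for each achievable length (strict):
25 → extends → [25]
11 → replaces 25 → [11]
23 → extends → [11, 23]
1 → replaces 11 → [1, 23]
16 → replaces 23 → [1, 16]
19 → extends → [1, 16, 19]
15 → replaces 16 → [1, 15, 19]
14 → replaces 15 → [1, 14, 19]
13 → replaces 14 → [1, 13, 19]
30 → extends → [1, 13, 19, 30]
8 → replaces 13 → [1, 8, 19, 30]
11 → replaces 19 → [1, 8, 11, 30]
21 → replaces 30 → [1, 8, 11, 21]
7 → replaces 8 → [1, 7, 11, 21]
21 → already a tail → [1, 7, 11, 21]
4 → replaces 7 → [1, 4, 11, 21]
23 → extends → [1, 4, 11, 21, 23]
Five tails, so the longest strictly increasing subsequence has length 5 (e.g. 11, 16, 19, 21, 23).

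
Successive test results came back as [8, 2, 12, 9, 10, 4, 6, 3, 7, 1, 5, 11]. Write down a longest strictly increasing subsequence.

Patience tails give the LIS length; then backtrack through the dp parents:
8 → extends → [8]
2 → replaces 8 → [2]
12 → extends → [2, 12]
9 → replaces 12 → [2, 9]
10 → extends → [2, 9, 10]
4 → replaces 9 → [2, 4, 10]
6 → replaces 10 → [2, 4, 6]
3 → replaces 4 → [2, 3, 6]
7 → extends → [2, 3, 6, 7]
1 → replaces 2 → [1, 3, 6, 7]
5 → replaces 6 → [1, 3, 5, 7]
11 → extends → [1, 3, 5, 7, 11]
Length 5; one witness is 2, 4, 6, 7, 11.

2, 4, 6, 7, 11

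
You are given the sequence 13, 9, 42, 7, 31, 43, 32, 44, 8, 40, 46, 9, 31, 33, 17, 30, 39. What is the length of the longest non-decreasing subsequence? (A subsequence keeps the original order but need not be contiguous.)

6

Let dp[i] be the length of the longest such subsequence ending at index i:
i:      1  2  3  4  5  6  7  8  9 10 11 12 13 14 15 16 17
a[i]:  13  9 42  7 31 43 32 44  8 40 46  9 31 33 17 30 39
dp:     1  1  2  1  2  3  3  4  2  4  5  3  4  5  4  5  6
Maximum dp value is 6.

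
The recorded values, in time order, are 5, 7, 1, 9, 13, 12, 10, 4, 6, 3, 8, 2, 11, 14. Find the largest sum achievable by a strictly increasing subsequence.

Let S[i] be the best sum of a strictly increasing subsequence ending at i:
i:      1  2  3  4  5  6  7  8  9 10 11 12 13 14
a[i]:   5  7  1  9 13 12 10  4  6  3  8  2 11 14
S:      5 12  1 21 34 33 31  5 11  4 20  3 42 56
Maximum is 56 (e.g. 5 + 7 + 9 + 10 + 11 + 14).

56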